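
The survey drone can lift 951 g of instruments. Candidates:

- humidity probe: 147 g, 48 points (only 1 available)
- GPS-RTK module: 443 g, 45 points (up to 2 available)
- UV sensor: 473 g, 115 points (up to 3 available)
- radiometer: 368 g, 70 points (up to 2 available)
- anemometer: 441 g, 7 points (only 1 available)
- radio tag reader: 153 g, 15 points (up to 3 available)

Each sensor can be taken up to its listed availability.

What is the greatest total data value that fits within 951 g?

230

The ratio heuristic lands on humidity probe + UV sensor + 2×radio tag reader (193) but leaves 25 g idle.
The 453 g tied up in humidity probe and 2×radio tag reader is better spent on UV sensor — total rises to 230 (946 g).
No other feasible combination exceeds 230.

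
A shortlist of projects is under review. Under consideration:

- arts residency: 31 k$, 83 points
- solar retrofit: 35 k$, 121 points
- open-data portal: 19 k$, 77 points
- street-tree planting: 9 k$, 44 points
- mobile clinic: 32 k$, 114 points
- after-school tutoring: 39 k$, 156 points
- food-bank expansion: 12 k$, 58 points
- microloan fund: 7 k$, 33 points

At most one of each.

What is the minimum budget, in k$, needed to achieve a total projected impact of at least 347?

Need the lightest bundle worth ≥ 347.
Taking open-data portal + street-tree planting + after-school tutoring + food-bank expansion + microloan fund gives 368 (≥ 347) for 86 k$.
Below 86 k$ the best achievable stays under 347.

86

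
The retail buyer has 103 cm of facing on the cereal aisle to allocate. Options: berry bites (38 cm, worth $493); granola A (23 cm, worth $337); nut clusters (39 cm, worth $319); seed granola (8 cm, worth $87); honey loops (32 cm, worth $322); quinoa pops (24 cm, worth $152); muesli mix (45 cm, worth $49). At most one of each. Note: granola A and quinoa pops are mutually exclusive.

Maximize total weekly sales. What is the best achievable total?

1239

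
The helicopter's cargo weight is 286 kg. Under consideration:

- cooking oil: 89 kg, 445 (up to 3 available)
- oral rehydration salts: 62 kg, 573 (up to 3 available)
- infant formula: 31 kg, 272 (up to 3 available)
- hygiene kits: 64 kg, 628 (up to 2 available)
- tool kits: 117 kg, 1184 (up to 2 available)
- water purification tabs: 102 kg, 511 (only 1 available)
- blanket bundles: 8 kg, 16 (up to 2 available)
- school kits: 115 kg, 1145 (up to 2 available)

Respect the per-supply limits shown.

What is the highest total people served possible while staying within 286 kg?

By people served per kg: tool kits 10.12, school kits 9.96, hygiene kits 9.81, oral rehydration salts 9.24 lead.
Filling by ratio: infant formula + 2×tool kits + 2×blanket bundles for 2672, with 5 kg left unused.
Replace tool kits and blanket bundles with 2×hygiene kits: the trade gains 56 net, giving 2728 at 284 kg.

2728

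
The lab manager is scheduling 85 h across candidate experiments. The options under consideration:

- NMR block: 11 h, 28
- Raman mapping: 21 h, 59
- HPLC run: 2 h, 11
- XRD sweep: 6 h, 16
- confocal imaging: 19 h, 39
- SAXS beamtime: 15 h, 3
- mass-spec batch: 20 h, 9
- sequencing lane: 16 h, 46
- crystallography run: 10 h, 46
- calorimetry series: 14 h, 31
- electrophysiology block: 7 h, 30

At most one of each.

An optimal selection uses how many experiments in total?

7

Optimal total is 256.
One optimal bundle: NMR block + Raman mapping + XRD sweep + sequencing lane + crystallography run + calorimetry series + electrophysiology block (85 h).
Any selection reaching 256 contains exactly 7 experiments.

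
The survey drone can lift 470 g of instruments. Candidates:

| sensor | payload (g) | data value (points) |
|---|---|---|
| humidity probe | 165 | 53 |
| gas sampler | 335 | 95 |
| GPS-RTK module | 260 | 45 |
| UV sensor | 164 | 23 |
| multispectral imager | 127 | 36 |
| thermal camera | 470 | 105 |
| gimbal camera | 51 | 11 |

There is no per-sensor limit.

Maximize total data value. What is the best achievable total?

Taking 2×humidity probe + multispectral imager: 457 g used, 142 in data value.
Every other selection either busts 470 g or fails to beat 142.

142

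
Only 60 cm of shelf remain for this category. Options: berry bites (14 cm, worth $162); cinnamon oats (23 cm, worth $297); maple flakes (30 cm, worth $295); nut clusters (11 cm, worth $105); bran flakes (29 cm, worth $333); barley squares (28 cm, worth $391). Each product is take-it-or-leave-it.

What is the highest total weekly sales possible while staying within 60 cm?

724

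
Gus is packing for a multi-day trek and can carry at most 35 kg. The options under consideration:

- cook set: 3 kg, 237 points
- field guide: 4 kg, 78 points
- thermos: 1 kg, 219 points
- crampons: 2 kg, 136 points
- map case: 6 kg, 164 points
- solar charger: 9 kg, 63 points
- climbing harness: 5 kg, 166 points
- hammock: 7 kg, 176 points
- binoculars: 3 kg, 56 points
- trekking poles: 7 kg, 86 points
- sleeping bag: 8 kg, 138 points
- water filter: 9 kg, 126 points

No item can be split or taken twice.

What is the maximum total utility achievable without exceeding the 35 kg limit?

1292

Taking the top-ratio items first gives cook set + field guide + thermos + crampons + map case + climbing harness + hammock + binoculars for 1232 (31 kg).
Replace field guide with sleeping bag: the trade gains 60 net, giving 1292 at 35 kg.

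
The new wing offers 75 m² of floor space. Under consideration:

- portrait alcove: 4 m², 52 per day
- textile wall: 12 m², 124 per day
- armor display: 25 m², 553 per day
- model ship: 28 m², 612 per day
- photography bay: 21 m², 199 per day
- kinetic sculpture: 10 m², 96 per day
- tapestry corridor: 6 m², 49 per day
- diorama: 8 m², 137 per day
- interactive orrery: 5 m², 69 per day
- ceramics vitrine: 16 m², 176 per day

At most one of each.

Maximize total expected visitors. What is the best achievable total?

Ranking by ratio (expected visitors/m²): armor display 22.12, model ship 21.86, diorama 17.12.
The ratio heuristic lands on portrait alcove + armor display + model ship + diorama + interactive orrery (1423) but leaves 5 m² idle.
The 5 m² tied up in interactive orrery is better spent on kinetic sculpture — total rises to 1450 (75 m²).
Every other selection either busts 75 m² or fails to beat 1450.

1450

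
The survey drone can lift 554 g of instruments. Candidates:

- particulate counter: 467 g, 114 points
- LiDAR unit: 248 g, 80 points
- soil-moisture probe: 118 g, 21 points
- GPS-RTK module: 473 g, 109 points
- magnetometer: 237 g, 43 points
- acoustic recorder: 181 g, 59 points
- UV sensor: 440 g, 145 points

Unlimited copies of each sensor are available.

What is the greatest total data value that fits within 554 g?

By data value per g: UV sensor 0.33, acoustic recorder 0.33, LiDAR unit 0.32 lead.
A density-first pass picks UV sensor — 145 at 440 g.
Dropping UV sensor frees 440 g; slotting in 3×acoustic recorder (543 g) lifts the total to 177 at 543 g.
No other feasible combination exceeds 177.

177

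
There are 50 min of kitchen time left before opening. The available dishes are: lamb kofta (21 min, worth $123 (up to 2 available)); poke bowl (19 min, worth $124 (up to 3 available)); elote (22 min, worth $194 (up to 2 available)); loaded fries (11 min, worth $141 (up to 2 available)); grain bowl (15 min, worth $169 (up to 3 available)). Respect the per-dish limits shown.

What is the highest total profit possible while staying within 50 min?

Filling by ratio: 2×loaded fries + grain bowl for 451, with 13 min left unused.
The 22 min tied up in 2×loaded fries is better spent on 2×grain bowl — total rises to 507 (45 min).
The spare 5 min is too small for any remaining dish, and no exchange beats 507.

507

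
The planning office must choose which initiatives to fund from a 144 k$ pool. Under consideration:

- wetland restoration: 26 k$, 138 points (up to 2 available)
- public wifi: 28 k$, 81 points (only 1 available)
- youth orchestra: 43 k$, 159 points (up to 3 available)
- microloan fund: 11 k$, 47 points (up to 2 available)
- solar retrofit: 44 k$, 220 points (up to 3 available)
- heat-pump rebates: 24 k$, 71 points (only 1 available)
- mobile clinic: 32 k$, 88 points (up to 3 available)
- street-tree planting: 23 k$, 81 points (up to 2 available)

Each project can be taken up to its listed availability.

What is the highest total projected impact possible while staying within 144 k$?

716

Density check — wetland restoration 5.31, solar retrofit 5.00, microloan fund 4.27 are the best per k$.
Best packing: 2×wetland restoration + 2×solar retrofit — 140 k$, 716 total.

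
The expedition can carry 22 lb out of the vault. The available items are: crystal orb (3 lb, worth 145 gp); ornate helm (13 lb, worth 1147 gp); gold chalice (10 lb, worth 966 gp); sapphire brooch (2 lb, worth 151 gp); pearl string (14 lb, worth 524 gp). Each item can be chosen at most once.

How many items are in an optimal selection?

3

Optimal total is 1443.
For example crystal orb + ornate helm + sapphire brooch achieves it, using 18 lb.
All optima have 3 items.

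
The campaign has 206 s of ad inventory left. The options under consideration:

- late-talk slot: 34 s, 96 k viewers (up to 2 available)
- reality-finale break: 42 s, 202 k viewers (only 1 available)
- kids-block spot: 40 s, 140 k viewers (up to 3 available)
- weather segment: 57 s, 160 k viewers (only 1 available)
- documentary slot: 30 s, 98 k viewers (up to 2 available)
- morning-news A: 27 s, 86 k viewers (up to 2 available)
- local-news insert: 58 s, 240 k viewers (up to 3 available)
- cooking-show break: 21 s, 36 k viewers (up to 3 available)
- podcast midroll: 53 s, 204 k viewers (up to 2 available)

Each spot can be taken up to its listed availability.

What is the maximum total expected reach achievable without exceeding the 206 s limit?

850

A density-first pass picks reality-finale break + kids-block spot + 2×local-news insert — 822 at 198 s.
Replace kids-block spot and local-news insert with 2×podcast midroll: the trade gains 28 net, giving 850 at 206 s.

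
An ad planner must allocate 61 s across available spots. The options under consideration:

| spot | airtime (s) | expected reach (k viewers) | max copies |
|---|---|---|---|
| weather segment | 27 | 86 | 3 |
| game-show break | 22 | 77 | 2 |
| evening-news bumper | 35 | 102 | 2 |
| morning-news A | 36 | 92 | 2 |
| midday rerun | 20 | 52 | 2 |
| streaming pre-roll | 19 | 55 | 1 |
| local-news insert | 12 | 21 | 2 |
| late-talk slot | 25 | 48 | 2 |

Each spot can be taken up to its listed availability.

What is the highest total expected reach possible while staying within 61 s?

184

Taking the top-ratio spots first gives 2×game-show break + local-news insert for 175 (56 s).
The 22 s tied up in game-show break is better spent on weather segment — total rises to 184 (61 s).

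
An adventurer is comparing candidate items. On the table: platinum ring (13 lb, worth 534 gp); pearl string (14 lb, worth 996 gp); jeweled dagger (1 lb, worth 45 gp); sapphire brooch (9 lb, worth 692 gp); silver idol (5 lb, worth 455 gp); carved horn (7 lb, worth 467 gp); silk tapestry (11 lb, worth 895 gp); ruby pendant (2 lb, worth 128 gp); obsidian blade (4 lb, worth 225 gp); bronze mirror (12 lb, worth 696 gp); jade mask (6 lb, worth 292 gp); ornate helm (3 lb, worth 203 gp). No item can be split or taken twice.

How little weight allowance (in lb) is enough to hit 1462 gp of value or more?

Minimise lb subject to total value ≥ 1462.
Taking silver idol + silk tapestry + ruby pendant gives 1478 (≥ 1462) for 18 lb.
No combination under 18 lb hits 1462.

18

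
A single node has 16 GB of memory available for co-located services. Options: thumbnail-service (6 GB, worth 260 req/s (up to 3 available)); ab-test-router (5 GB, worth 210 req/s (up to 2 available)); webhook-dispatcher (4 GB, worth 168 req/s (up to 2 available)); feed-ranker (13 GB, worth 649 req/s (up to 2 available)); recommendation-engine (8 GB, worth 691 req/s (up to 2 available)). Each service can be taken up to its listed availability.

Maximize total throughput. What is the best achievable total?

1382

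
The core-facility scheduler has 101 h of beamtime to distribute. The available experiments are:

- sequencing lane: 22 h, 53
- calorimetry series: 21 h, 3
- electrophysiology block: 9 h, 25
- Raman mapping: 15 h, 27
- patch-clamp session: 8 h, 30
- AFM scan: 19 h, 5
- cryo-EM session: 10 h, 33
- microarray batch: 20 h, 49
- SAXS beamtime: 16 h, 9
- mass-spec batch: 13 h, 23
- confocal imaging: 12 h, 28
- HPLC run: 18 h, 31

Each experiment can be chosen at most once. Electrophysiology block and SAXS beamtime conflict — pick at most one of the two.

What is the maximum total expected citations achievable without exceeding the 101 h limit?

249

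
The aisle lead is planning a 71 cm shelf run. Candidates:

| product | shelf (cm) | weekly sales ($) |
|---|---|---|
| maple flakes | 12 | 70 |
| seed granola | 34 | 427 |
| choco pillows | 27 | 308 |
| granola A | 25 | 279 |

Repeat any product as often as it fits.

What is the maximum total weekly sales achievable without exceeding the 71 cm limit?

Density check — seed granola 12.56, choco pillows 11.41, granola A 11.16 are the best per cm.
Best packing: 2×seed granola — 68 cm, 854 total.

854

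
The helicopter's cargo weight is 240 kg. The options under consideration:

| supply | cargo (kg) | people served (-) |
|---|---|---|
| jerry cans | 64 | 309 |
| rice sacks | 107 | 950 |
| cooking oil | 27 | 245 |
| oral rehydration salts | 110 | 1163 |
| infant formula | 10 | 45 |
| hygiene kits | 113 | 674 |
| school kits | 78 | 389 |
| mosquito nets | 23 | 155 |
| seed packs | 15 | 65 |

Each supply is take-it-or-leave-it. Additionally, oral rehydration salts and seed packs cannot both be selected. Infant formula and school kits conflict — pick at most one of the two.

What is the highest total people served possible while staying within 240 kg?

Taking the top-ratio supplies first gives cooking oil + oral rehydration salts + school kits + mosquito nets for 1952 (238 kg).
The 105 kg tied up in cooking oil and school kits is better spent on rice sacks — total rises to 2268 (240 kg).
The closest alternative, rice sacks + oral rehydration salts + infant formula, reaches only 2158.

2268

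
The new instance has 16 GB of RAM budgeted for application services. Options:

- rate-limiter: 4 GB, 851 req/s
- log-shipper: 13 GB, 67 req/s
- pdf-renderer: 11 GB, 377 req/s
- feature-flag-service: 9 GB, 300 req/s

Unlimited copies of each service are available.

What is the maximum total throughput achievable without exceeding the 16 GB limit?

3404

Ranking by ratio (throughput/GB): rate-limiter 212.75, pdf-renderer 34.27, feature-flag-service 33.33.
Best packing: 4×rate-limiter — 16 GB, 3404 total.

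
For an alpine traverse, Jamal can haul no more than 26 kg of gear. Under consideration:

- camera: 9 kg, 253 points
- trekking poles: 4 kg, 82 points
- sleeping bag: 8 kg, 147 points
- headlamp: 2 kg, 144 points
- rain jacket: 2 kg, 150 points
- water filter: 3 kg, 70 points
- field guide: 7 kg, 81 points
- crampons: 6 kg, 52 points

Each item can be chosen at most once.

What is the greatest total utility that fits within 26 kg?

Greedy by ratio would take camera + trekking poles + headlamp + rain jacket + water filter + crampons: 26 kg used, total 751.
The 9 kg tied up in water filter and crampons is better spent on sleeping bag — total rises to 776 (25 kg).
The closest alternative, camera + sleeping bag + headlamp + rain jacket + water filter, reaches only 764.

776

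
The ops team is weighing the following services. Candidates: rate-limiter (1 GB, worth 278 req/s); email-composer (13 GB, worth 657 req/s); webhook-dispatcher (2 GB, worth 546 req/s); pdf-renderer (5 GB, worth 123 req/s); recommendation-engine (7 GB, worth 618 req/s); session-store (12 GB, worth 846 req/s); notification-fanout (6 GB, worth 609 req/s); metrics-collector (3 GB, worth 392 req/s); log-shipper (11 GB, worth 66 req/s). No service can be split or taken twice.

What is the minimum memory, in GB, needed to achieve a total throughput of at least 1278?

Look for the lowest-memory combination reaching 1278.
Taking rate-limiter + webhook-dispatcher + notification-fanout gives 1433 (≥ 1278) for 9 GB.
Any bundle with less than 9 GB falls short of 1278.

9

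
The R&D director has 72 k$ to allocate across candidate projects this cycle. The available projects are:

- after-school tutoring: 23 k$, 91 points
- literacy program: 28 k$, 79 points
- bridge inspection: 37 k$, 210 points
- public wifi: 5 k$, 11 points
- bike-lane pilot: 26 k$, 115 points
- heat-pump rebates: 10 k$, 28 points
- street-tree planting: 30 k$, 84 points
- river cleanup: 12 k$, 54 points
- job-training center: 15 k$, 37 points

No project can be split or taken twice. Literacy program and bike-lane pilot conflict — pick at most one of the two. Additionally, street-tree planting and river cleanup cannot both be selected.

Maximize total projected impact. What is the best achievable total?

After-school tutoring + bridge inspection + river cleanup uses 72 of the 72 k$ and totals 355.

355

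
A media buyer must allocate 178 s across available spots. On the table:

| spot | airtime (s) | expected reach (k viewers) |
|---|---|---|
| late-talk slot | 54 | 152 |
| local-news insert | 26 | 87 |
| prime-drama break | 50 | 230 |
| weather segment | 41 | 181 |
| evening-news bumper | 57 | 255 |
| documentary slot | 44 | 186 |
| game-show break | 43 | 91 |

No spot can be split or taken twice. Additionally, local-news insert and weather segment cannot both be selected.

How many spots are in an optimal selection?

4

Best achievable expected reach is 758.
local-news insert + prime-drama break + evening-news bumper + documentary slot hits 758 at 177 s.
Every optimal selection uses 4 spots.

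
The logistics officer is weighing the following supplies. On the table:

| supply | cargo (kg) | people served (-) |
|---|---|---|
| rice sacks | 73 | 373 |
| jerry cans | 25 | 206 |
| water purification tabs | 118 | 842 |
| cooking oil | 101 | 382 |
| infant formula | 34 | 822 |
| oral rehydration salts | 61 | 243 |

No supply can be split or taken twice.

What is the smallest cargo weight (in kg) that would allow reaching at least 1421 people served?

152

Need the lightest bundle worth ≥ 1421.
Taking water purification tabs + infant formula gives 1664 (≥ 1421) for 152 kg.
No combination under 152 kg hits 1421.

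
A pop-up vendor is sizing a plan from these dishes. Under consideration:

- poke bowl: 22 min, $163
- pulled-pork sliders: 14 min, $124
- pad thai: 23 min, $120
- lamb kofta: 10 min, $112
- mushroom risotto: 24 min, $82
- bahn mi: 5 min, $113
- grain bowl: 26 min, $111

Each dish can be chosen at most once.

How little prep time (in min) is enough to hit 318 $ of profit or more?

29

Minimise min subject to total profit ≥ 318.
pulled-pork sliders + lamb kofta + bahn mi reaches 349 using 29 min.
Below 29 min the best achievable stays under 318.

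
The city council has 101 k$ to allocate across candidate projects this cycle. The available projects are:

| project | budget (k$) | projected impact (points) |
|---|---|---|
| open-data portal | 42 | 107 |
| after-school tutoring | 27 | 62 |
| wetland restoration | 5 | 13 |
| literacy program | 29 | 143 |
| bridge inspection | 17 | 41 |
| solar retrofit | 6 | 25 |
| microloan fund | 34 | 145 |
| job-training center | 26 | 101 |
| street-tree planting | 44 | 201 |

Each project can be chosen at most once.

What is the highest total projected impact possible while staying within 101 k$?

445

Taking the top-ratio projects first gives wetland restoration + literacy program + bridge inspection + solar retrofit + street-tree planting for 423 (101 k$).
The 28 k$ tied up in wetland restoration and bridge inspection and solar retrofit is better spent on job-training center — total rises to 445 (99 k$).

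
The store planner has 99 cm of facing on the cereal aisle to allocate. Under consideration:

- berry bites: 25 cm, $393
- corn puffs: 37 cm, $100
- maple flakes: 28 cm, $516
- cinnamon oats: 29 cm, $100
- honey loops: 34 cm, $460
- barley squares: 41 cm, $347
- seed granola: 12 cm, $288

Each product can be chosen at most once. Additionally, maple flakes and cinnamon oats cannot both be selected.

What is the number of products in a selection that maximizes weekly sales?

Best achievable weekly sales is 1657.
berry bites + maple flakes + honey loops + seed granola hits 1657 at 99 cm.
All optima have 4 products.

4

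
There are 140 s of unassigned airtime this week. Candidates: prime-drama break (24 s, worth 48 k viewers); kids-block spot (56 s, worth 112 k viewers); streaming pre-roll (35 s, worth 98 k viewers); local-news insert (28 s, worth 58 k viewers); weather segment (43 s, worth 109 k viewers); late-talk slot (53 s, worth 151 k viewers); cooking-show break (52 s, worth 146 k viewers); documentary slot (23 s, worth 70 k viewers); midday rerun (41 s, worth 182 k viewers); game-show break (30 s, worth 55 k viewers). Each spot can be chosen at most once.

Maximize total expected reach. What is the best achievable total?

The ratio heuristic lands on late-talk slot + documentary slot + midday rerun (403) but leaves 23 s idle.
Replace late-talk slot with prime-drama break + cooking-show break: the trade gains 43 net, giving 446 at 140 s.
An exhaustive check of the 1024 subsets confirms 446.

446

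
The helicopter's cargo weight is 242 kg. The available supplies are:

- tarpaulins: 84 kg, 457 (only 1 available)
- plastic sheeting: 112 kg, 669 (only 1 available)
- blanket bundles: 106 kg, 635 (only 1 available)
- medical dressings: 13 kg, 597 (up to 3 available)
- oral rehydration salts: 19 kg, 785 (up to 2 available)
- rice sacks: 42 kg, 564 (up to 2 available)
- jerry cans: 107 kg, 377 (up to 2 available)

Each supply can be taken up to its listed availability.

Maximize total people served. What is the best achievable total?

Greedy by ratio would take 3×medical dressings + 2×oral rehydration salts + 2×rice sacks: 161 kg used, total 4489.
Replace rice sacks with plastic sheeting: the trade gains 105 net, giving 4594 at 231 kg.
The spare 11 kg is too small for any remaining supply, and no exchange beats 4594.

4594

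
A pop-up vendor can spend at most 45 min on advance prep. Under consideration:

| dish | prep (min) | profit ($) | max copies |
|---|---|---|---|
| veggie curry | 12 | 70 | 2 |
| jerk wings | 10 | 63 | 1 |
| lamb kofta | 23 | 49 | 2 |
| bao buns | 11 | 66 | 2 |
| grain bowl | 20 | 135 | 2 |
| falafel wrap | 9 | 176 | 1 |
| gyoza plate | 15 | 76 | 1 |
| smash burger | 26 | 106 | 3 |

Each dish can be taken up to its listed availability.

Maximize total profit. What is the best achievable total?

Taking the top-ratio dishes first gives jerk wings + grain bowl + falafel wrap for 374 (39 min).
Dropping jerk wings frees 10 min; slotting in gyoza plate (15 min) lifts the total to 387 at 44 min.
Every other selection either busts 45 min or exceeds an availability limit or fails to beat 387.

387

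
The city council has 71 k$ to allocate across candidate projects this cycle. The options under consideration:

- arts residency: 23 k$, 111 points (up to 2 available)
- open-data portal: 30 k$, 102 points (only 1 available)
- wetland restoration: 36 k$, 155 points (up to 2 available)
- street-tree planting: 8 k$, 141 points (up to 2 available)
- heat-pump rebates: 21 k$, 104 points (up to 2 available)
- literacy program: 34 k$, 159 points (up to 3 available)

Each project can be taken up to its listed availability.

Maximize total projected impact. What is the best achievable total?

545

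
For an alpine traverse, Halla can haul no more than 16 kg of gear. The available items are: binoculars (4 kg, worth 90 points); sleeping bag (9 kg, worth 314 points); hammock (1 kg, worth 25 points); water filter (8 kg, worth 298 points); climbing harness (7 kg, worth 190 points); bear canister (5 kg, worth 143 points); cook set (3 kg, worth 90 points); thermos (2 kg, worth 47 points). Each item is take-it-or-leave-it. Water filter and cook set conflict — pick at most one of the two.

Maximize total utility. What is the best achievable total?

513

Taking hammock + water filter + climbing harness: 16 kg used, 513 in utility.
Every other selection either busts 16 kg or breaks a pairing rule or fails to beat 513.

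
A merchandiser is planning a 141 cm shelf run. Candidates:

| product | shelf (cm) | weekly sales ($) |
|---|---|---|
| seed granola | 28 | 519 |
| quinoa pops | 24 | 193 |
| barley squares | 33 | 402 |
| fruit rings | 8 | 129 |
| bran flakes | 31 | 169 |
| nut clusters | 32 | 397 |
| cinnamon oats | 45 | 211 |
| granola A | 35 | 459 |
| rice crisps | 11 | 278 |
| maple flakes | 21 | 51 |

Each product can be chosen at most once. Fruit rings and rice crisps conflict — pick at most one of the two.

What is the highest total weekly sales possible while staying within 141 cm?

Density check — rice crisps 25.27, seed granola 18.54, fruit rings 16.12 are the best per cm.
Taking seed granola + barley squares + nut clusters + granola A + rice crisps: 139 cm used, 2055 in weekly sales.
No other feasible combination exceeds 2055.

2055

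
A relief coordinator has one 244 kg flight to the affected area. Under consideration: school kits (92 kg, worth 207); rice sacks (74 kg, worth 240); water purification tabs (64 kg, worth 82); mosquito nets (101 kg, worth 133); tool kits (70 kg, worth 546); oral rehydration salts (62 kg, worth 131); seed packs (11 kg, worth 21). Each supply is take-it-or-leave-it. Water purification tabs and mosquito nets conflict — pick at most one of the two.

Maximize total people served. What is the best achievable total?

993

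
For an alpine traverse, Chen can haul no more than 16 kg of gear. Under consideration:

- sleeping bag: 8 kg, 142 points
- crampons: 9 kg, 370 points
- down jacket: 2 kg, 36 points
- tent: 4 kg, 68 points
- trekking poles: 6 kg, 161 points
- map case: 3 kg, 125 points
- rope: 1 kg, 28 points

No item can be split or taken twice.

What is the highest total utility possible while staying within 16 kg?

563

Greedy by ratio would take crampons + down jacket + map case + rope: 15 kg used, total 559.
Dropping down jacket and rope frees 3 kg; slotting in tent (4 kg) lifts the total to 563 at 16 kg.
No other feasible combination exceeds 563.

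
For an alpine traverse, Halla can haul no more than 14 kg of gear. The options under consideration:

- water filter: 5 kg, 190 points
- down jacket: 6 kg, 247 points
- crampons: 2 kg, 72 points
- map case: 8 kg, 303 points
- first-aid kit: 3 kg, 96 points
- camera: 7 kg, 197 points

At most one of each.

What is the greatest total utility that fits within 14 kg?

Density check — down jacket 41.17, water filter 38.00, map case 37.88 are the best per kg.
Filling by ratio: water filter + down jacket + crampons for 509, with 1 kg left unused.
Replace water filter and crampons with map case: the trade gains 41 net, giving 550 at 14 kg.

550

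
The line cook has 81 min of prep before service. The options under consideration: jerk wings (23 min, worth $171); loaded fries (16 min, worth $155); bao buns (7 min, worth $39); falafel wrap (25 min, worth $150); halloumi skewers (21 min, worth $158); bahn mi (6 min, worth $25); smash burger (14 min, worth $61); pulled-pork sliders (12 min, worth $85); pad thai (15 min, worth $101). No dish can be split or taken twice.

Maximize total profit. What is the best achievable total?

610

A density-first pass picks jerk wings + loaded fries + bao buns + halloumi skewers + pulled-pork sliders — 608 at 79 min.
Dropping bao buns and pulled-pork sliders frees 19 min; slotting in bahn mi + pad thai (21 min) lifts the total to 610 at 81 min.
Runner-up jerk wings + loaded fries + bao buns + halloumi skewers + pulled-pork sliders tops out at 608.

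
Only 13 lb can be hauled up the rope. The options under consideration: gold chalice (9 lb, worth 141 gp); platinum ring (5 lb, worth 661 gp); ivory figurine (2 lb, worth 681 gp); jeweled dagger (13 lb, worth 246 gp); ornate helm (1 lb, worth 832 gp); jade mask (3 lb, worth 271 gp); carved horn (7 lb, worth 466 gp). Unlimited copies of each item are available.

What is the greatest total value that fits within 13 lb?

The ratio ordering already packs tightly: 13×ornate helm, 13 lb, 10816.
No other feasible combination exceeds 10816.

10816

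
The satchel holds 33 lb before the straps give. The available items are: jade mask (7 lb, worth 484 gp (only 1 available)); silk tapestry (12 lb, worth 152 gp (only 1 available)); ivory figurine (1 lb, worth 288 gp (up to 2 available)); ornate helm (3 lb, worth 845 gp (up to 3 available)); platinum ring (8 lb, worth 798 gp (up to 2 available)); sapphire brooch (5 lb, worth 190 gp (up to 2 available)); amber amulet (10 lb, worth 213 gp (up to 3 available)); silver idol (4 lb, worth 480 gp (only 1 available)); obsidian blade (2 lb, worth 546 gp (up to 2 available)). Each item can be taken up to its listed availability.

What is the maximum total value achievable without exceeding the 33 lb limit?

A density-first pass picks 2×ivory figurine + 3×ornate helm + platinum ring + sapphire brooch + silver idol + 2×obsidian blade — 5671 at 32 lb.
The 9 lb tied up in sapphire brooch and silver idol is better spent on platinum ring — total rises to 5799 (31 lb).
Nothing else within 33 lb beats 5799.

5799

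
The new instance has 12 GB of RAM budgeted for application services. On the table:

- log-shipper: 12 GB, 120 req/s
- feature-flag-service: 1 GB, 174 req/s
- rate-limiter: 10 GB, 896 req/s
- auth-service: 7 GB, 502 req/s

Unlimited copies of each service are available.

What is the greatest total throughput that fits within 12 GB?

2088

Best packing: 12×feature-flag-service — 12 GB, 2088 total.
Nothing else within 12 GB beats 2088.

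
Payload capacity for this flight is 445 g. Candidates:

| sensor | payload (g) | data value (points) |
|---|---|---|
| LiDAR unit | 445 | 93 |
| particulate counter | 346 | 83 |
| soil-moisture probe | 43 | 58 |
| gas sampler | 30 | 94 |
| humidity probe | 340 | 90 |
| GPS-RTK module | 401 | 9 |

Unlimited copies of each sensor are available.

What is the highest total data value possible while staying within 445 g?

Ranking by ratio (data value/g): gas sampler 3.13, soil-moisture probe 1.35, humidity probe 0.26.
Taking 14×gas sampler: 420 g used, 1316 in data value.

1316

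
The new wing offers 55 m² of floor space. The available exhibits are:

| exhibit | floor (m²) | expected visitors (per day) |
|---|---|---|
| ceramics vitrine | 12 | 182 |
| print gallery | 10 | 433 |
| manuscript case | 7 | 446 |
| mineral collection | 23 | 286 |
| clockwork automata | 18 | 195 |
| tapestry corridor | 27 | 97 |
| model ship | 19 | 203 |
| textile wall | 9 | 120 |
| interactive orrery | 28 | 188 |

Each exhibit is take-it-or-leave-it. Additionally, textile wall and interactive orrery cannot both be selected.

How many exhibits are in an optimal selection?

Best achievable expected visitors is 1347.
One optimal bundle: ceramics vitrine + print gallery + manuscript case + mineral collection (52 m²).
Every optimal selection uses 4 exhibits.

4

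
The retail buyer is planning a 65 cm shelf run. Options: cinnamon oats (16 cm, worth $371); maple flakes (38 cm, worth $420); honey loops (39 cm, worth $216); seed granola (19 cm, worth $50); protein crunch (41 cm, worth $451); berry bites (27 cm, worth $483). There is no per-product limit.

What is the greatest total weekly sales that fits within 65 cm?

By weekly sales per cm: cinnamon oats 23.19, berry bites 17.89, maple flakes 11.05 lead.
4×cinnamon oats uses 64 of the 65 cm and totals 1484.

1484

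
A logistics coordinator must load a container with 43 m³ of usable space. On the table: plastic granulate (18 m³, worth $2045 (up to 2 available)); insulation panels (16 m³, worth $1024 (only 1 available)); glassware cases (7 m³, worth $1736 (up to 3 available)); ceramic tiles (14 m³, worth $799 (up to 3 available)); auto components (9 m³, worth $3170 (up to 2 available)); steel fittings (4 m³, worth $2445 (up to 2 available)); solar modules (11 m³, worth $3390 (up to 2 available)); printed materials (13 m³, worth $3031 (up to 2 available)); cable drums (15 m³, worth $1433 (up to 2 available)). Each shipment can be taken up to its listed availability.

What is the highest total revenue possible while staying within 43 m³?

The ratio heuristic lands on 2×auto components + 2×steel fittings + solar modules (14620) but leaves 6 m³ idle.
The 9 m³ tied up in auto components is better spent on 2×glassware cases — total rises to 14922 (42 m³).
That's the maximum — no swap from here does better than 14922.

14922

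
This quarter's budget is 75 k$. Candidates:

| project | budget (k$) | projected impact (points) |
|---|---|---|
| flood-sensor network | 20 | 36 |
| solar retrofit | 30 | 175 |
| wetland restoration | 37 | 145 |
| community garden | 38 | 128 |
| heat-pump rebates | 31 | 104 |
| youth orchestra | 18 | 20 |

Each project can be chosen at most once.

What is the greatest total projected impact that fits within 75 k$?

Density check — solar retrofit 5.83, wetland restoration 3.92, community garden 3.37 are the best per k$.
Solar retrofit + wetland restoration uses 67 of the 75 k$ and totals 320.

320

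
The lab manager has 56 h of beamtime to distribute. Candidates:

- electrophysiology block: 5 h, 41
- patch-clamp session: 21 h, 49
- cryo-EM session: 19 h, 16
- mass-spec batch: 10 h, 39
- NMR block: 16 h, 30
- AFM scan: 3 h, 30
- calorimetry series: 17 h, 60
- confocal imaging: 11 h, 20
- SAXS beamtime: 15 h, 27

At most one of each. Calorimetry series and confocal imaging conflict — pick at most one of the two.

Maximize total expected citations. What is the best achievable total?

219

Taking electrophysiology block + patch-clamp session + mass-spec batch + AFM scan + calorimetry series: 56 h used, 219 in expected citations.
No other feasible combination exceeds 219.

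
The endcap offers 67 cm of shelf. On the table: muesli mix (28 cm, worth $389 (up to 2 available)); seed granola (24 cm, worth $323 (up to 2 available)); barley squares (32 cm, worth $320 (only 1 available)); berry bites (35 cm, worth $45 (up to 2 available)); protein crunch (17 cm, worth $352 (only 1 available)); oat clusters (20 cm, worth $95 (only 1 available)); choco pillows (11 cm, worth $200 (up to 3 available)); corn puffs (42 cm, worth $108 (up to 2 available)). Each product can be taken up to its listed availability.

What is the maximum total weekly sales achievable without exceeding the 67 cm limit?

1141

Greedy by ratio would take protein crunch + 3×choco pillows: 50 cm used, total 952.
Replace choco pillows with muesli mix: the trade gains 189 net, giving 1141 at 67 cm.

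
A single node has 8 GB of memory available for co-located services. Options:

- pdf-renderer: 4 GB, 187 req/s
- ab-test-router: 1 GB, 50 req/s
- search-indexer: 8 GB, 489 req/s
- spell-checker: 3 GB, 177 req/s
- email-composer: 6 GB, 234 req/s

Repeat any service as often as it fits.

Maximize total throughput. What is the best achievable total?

Ranking by ratio (throughput/GB): search-indexer 61.12, spell-checker 59.00, ab-test-router 50.00.
Best packing: search-indexer — 8 GB, 489 total.
That's the maximum — no swap from here does better than 489.

489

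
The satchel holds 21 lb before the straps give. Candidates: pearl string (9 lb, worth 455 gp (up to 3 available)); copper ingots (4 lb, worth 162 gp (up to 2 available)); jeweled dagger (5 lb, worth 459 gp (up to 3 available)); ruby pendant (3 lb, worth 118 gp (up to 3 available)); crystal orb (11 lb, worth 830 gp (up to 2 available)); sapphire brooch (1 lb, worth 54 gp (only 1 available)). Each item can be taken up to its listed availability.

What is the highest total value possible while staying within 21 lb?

1748

Filling by ratio: copper ingots + 3×jeweled dagger + sapphire brooch for 1593, with 1 lb left unused.
The 10 lb tied up in copper ingots and jeweled dagger and sapphire brooch is better spent on crystal orb — total rises to 1748 (21 lb).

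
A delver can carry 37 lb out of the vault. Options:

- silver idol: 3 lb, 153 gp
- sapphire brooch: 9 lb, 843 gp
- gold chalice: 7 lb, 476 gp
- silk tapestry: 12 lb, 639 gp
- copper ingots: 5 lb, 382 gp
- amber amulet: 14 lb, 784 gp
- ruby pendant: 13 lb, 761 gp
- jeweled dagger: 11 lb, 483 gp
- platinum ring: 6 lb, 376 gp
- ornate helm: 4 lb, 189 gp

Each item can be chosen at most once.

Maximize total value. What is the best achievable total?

2615

A density-first pass picks silver idol + sapphire brooch + gold chalice + copper ingots + platinum ring + ornate helm — 2419 at 34 lb.
Replace platinum ring and ornate helm with ruby pendant: the trade gains 196 net, giving 2615 at 37 lb.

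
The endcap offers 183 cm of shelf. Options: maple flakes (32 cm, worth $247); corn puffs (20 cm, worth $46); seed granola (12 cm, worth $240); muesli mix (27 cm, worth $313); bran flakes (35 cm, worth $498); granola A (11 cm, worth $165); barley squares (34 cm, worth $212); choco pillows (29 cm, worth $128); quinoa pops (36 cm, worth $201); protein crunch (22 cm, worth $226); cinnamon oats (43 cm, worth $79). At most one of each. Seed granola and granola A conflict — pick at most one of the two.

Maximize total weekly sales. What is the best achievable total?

1782

By weekly sales per cm: seed granola 20.00, granola A 15.00, bran flakes 14.23 lead.
Taking maple flakes + corn puffs + seed granola + muesli mix + bran flakes + barley squares + protein crunch: 182 cm used, 1782 in weekly sales.
That's the maximum — no feasible swap from here does better than 1782.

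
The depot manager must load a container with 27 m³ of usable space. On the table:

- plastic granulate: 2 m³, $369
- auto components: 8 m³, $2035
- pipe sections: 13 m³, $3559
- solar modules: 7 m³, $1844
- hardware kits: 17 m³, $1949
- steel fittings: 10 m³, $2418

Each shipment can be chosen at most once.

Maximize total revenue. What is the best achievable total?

6666

Greedy by ratio would take plastic granulate + pipe sections + solar modules: 22 m³ used, total 5772.
Dropping pipe sections frees 13 m³; slotting in auto components + steel fittings (18 m³) lifts the total to 6666 at 27 m³.
That's the maximum — no swap from here does better than 6666.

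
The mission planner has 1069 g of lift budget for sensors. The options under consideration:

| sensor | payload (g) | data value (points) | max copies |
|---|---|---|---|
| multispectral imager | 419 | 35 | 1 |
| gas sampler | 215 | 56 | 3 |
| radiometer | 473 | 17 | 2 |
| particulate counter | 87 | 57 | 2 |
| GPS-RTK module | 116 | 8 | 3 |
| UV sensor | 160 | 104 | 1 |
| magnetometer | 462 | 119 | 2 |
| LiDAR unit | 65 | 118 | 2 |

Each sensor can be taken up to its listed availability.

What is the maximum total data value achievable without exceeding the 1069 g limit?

581

Density check — LiDAR unit 1.82, particulate counter 0.66, UV sensor 0.65, gas sampler 0.26 are the best per g.
A density-first pass picks 2×gas sampler + 2×particulate counter + GPS-RTK module + UV sensor + 2×LiDAR unit — 574 at 1010 g.
Dropping 2×gas sampler frees 430 g; slotting in magnetometer (462 g) lifts the total to 581 at 1042 g.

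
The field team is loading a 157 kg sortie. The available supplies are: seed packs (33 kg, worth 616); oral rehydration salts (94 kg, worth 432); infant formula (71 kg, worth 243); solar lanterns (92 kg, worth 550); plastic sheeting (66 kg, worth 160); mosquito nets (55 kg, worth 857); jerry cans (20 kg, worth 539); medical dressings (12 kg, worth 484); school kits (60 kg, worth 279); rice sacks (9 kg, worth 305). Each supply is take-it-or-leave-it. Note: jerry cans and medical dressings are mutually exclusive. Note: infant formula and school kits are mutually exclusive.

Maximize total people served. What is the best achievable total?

Density check — medical dressings 40.33, rice sacks 33.89, jerry cans 26.95 are the best per kg.
Seed packs + mosquito nets + jerry cans + rice sacks uses 117 of the 157 kg and totals 2317.

2317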